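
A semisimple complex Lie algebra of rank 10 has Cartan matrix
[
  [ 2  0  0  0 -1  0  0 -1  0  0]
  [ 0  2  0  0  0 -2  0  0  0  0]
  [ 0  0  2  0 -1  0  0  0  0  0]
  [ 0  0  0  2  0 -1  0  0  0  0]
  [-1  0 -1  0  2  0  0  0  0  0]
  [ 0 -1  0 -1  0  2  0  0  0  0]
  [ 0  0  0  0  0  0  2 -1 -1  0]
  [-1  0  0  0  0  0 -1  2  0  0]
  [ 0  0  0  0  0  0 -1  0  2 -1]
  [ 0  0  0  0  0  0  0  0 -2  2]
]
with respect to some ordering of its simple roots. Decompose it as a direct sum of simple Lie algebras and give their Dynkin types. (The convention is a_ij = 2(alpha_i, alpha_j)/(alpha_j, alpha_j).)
The diagram associated to this matrix has two connected components: the simple roots {alpha_2, alpha_4, alpha_6} form a chain of 3 nodes with a double edge at one end; the terminal node there is the unique long simple root (C_3), and {alpha_1, alpha_3, alpha_5, alpha_7, alpha_8, alpha_9, alpha_10} form a chain of 7 nodes with a double edge at one end; the terminal node there is the unique long simple root (C_7). A semisimple Lie algebra decomposes uniquely as the direct sum of simple ideals, one per connected component of its Dynkin diagram, so g ≅ C_3 ⊕ C_7 (dimension 21 + 105 = 126).

C3 + C7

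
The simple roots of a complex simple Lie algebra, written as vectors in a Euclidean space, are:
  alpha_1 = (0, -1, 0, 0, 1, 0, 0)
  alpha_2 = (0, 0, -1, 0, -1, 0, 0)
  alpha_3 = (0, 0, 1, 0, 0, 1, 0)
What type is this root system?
Compute the Cartan integers a_ij = 2(alpha_i, alpha_j)/(alpha_j, alpha_j); the resulting 3x3 Cartan matrix is
[[2, -1, 0], [-1, 2, -1], [0, -1, 2]].
All simple roots have the same length, so the diagram is simply laced. The associated Dynkin diagram is a chain of 3 nodes with single edges (A_3), so the type is A_3 (the algebra sl(4)).

A3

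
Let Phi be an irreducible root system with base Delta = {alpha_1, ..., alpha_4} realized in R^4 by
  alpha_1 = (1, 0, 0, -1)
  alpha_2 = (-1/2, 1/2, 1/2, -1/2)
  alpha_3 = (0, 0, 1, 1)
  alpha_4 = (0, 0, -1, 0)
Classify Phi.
type F_4

Compute the Cartan integers a_ij = 2(alpha_i, alpha_j)/(alpha_j, alpha_j); the resulting 4x4 Cartan matrix is
[[2, 0, -1, 0], [0, 2, 0, -1], [-1, 0, 2, -2], [0, -1, -1, 2]].
The roots have two lengths (squared-length ratio 2:1); the short ones are alpha_{2,4}. The associated Dynkin diagram is a chain of 4 nodes with a double edge between the middle two (F_4), so the type is F_4.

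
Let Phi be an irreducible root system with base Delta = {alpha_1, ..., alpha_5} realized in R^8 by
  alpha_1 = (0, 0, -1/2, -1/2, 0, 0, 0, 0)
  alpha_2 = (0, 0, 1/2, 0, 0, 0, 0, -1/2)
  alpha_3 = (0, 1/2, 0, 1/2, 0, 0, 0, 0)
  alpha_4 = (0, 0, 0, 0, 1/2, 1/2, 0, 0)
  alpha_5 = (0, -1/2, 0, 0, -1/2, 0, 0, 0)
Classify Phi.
A_5

Compute the Cartan integers a_ij = 2(alpha_i, alpha_j)/(alpha_j, alpha_j); the resulting 5x5 Cartan matrix is
[[2, -1, -1, 0, 0], [-1, 2, 0, 0, 0], [-1, 0, 2, 0, -1], [0, 0, 0, 2, -1], [0, 0, -1, -1, 2]].
All simple roots have the same length, so the diagram is simply laced. The associated Dynkin diagram is a chain of 5 nodes with single edges (A_5), so the type is A_5 (the algebra sl(6)).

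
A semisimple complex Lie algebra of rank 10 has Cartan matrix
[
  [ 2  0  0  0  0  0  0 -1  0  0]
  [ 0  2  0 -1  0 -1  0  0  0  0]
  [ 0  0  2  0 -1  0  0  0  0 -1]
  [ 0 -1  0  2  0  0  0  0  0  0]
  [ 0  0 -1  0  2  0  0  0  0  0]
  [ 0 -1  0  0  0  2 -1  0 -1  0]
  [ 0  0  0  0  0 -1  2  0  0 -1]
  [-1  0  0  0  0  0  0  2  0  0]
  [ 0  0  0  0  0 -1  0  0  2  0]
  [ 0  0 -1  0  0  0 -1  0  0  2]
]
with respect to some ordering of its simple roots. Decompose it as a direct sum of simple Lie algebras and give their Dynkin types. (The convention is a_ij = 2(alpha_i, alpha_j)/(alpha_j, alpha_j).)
The diagram associated to this matrix has two connected components: the simple roots {alpha_1, alpha_8} form a chain of 2 nodes with single edges (A_2), and {alpha_2, alpha_3, alpha_4, alpha_5, alpha_6, alpha_7, alpha_9, alpha_10} form a chain of 7 nodes with one extra node attached to the third node from one end (E_8). A semisimple Lie algebra decomposes uniquely as the direct sum of simple ideals, one per connected component of its Dynkin diagram, so g ≅ A_2 ⊕ E_8 (dimension 8 + 248 = 256).

A_2 ⊕ E_8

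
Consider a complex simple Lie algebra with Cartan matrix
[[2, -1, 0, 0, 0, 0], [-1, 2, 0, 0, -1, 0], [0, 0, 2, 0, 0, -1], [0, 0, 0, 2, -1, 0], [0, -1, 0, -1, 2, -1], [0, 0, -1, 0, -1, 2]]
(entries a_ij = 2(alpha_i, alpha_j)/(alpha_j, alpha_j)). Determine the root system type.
type E_6

The matrix has rank 6 with 2's on the diagonal. Reading the off-diagonal entries as Dynkin edges (a single edge where a_ij = a_ji = -1; a double or triple edge where a_ij * a_ji = 2 or 3), the diagram is a chain of 5 nodes with one extra node attached to the third node from one end (E_6). One simple-root ordering that puts it in standard form is (alpha_1, alpha_4, alpha_2, alpha_5, alpha_6, alpha_3). So the algebra is type E_6.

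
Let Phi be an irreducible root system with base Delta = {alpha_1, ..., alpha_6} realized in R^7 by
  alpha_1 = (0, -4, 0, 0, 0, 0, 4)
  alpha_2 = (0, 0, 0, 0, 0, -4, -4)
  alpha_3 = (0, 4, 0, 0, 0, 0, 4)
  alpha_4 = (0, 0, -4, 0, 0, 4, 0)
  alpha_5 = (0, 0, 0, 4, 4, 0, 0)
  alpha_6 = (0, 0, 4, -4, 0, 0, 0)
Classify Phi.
D6

Compute the Cartan integers a_ij = 2(alpha_i, alpha_j)/(alpha_j, alpha_j); the resulting 6x6 Cartan matrix is
[[2, -1, 0, 0, 0, 0], [-1, 2, -1, -1, 0, 0], [0, -1, 2, 0, 0, 0], [0, -1, 0, 2, 0, -1], [0, 0, 0, 0, 2, -1], [0, 0, 0, -1, -1, 2]].
All simple roots have the same length, so the diagram is simply laced. The associated Dynkin diagram is a chain of 4 nodes with a fork of two nodes at one end (D_6), so the type is D_6 (the algebra so(12)).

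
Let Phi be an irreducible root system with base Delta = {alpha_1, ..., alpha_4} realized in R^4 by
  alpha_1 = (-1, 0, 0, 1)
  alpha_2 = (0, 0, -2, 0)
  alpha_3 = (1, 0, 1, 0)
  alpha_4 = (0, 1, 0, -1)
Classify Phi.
Compute the Cartan integers a_ij = 2(alpha_i, alpha_j)/(alpha_j, alpha_j); the resulting 4x4 Cartan matrix is
[[2, 0, -1, -1], [0, 2, -2, 0], [-1, -1, 2, 0], [-1, 0, 0, 2]].
The roots have two lengths (squared-length ratio 2:1); the short ones are alpha_{1,3,4}. The associated Dynkin diagram is a chain of 4 nodes with a double edge at one end; the terminal node there is the unique long simple root (C_4), so the type is C_4 (the algebra sp(8)).

C_4 (sp(8))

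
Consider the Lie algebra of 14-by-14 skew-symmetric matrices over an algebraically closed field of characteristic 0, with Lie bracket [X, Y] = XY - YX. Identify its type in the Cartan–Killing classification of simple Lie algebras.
type D_7

This is so(14) with 14 even, which has dimension 14(14-1)/2 = 91 and rank 14/2 = 7. In the classification of classical Lie algebras, the orthogonal algebra so(2n) in an even number of variables has type D_n; here n = 7, so the Dynkin diagram is a chain of 5 nodes with a fork of two nodes at one end (D_7). Hence the type is D_7.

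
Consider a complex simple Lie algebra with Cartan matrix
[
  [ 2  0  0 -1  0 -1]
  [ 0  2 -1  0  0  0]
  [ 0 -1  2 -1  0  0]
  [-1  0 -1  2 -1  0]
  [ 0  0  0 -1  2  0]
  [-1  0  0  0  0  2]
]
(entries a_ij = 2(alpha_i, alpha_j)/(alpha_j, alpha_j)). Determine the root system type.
The matrix has rank 6 with 2's on the diagonal. Reading the off-diagonal entries as Dynkin edges (a single edge where a_ij = a_ji = -1; a double or triple edge where a_ij * a_ji = 2 or 3), the diagram is a chain of 5 nodes with one extra node attached to the third node from one end (E_6). One simple-root ordering that puts it in standard form is (alpha_2, alpha_5, alpha_3, alpha_4, alpha_1, alpha_6). So the algebra is type E_6.

E_6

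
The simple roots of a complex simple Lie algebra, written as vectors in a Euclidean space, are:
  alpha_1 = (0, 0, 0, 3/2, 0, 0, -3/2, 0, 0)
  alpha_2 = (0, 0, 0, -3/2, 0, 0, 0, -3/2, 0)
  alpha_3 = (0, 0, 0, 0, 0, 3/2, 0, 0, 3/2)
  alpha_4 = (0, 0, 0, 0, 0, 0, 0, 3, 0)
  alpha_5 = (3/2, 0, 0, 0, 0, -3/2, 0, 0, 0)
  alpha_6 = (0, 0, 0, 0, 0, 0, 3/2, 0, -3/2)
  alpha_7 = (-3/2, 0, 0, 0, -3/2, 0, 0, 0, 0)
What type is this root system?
C_7 (sp(14))

Compute the Cartan integers a_ij = 2(alpha_i, alpha_j)/(alpha_j, alpha_j); the resulting 7x7 Cartan matrix is
[[2, -1, 0, 0, 0, -1, 0], [-1, 2, 0, -1, 0, 0, 0], [0, 0, 2, 0, -1, -1, 0], [0, -2, 0, 2, 0, 0, 0], [0, 0, -1, 0, 2, 0, -1], [-1, 0, -1, 0, 0, 2, 0], [0, 0, 0, 0, -1, 0, 2]].
The roots have two lengths (squared-length ratio 2:1); the short ones are alpha_{1,2,3,5,6,7}. The associated Dynkin diagram is a chain of 7 nodes with a double edge at one end; the terminal node there is the unique long simple root (C_7), so the type is C_7 (the algebra sp(14)).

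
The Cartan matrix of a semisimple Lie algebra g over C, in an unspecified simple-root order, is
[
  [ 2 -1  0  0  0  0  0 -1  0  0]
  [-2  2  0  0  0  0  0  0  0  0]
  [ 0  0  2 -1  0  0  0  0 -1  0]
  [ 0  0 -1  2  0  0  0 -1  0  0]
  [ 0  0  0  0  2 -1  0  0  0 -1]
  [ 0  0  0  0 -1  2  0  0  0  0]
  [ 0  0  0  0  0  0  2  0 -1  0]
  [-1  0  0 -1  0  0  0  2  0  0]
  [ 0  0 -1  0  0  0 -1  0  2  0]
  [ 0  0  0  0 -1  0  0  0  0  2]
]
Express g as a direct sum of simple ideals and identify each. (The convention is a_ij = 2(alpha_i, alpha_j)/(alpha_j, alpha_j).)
The diagram associated to this matrix has two connected components: the simple roots {alpha_5, alpha_6, alpha_10} form a chain of 3 nodes with single edges (A_3), and {alpha_1, alpha_2, alpha_3, alpha_4, alpha_7, alpha_8, alpha_9} form a chain of 7 nodes with a double edge at one end; the terminal node there is the unique long simple root (C_7). A semisimple Lie algebra decomposes uniquely as the direct sum of simple ideals, one per connected component of its Dynkin diagram, so g ≅ A_3 ⊕ C_7 (dimension 15 + 105 = 120).

A3 ⊕ C7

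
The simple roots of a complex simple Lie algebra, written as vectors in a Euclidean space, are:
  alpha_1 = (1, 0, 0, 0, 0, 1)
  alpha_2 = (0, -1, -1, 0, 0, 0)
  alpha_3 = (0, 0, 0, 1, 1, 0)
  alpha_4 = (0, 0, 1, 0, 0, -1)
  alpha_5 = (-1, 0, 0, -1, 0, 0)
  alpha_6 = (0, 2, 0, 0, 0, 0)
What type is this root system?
type C_6

Compute the Cartan integers a_ij = 2(alpha_i, alpha_j)/(alpha_j, alpha_j); the resulting 6x6 Cartan matrix is
[[2, 0, 0, -1, -1, 0], [0, 2, 0, -1, 0, -1], [0, 0, 2, 0, -1, 0], [-1, -1, 0, 2, 0, 0], [-1, 0, -1, 0, 2, 0], [0, -2, 0, 0, 0, 2]].
The roots have two lengths (squared-length ratio 2:1); the short ones are alpha_{1,2,3,4,5}. The associated Dynkin diagram is a chain of 6 nodes with a double edge at one end; the terminal node there is the unique long simple root (C_6), so the type is C_6 (the algebra sp(12)).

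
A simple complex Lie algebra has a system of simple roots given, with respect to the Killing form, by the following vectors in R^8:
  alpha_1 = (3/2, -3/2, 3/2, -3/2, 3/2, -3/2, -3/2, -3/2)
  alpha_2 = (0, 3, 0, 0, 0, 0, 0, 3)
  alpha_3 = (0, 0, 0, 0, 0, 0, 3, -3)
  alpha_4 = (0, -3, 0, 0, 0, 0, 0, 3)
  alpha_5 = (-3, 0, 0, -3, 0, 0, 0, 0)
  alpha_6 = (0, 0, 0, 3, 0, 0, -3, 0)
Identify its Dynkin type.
Compute the Cartan integers a_ij = 2(alpha_i, alpha_j)/(alpha_j, alpha_j); the resulting 6x6 Cartan matrix is
[[2, -1, 0, 0, 0, 0], [-1, 2, -1, 0, 0, 0], [0, -1, 2, -1, 0, -1], [0, 0, -1, 2, 0, 0], [0, 0, 0, 0, 2, -1], [0, 0, -1, 0, -1, 2]].
All simple roots have the same length, so the diagram is simply laced. The associated Dynkin diagram is a chain of 5 nodes with one extra node attached to the third node from one end (E_6), so the type is E_6.

E_6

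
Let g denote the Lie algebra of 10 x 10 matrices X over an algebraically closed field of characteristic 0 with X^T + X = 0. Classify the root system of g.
This is so(10) with 10 even, which has dimension 10(10-1)/2 = 45 and rank 10/2 = 5. In the classification of classical Lie algebras, the orthogonal algebra so(2n) in an even number of variables has type D_n; here n = 5, so the Dynkin diagram is a chain of 3 nodes with a fork of two nodes at one end (D_5). Hence the type is D_5.

type D_5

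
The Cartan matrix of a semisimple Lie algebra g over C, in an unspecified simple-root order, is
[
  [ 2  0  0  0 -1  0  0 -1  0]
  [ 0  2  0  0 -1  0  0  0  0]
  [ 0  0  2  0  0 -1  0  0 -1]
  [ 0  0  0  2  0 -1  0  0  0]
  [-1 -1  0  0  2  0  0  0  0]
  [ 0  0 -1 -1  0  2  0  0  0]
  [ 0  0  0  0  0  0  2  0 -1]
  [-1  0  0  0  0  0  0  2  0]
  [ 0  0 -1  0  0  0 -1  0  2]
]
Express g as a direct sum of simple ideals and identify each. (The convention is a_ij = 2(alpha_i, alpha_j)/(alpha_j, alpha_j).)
A_4 (sl(5)) + A_5 (sl(6))

The diagram associated to this matrix has two connected components: the simple roots {alpha_1, alpha_2, alpha_5, alpha_8} form a chain of 4 nodes with single edges (A_4), and {alpha_3, alpha_4, alpha_6, alpha_7, alpha_9} form a chain of 5 nodes with single edges (A_5). A semisimple Lie algebra decomposes uniquely as the direct sum of simple ideals, one per connected component of its Dynkin diagram, so g ≅ A_4 ⊕ A_5 (dimension 24 + 35 = 59).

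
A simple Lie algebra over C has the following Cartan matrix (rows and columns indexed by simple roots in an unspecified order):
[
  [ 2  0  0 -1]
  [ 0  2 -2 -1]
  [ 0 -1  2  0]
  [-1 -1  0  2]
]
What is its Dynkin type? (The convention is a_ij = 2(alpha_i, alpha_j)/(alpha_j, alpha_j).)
B_4

The matrix has rank 4 with 2's on the diagonal. Reading the off-diagonal entries as Dynkin edges (a single edge where a_ij = a_ji = -1; a double or triple edge where a_ij * a_ji = 2 or 3), the diagram is a chain of 4 nodes with a double edge at one end; the terminal node there is the unique short simple root (B_4). One simple-root ordering that puts it in standard form is (alpha_1, alpha_4, alpha_2, alpha_3). So the algebra is type B_4, i.e. so(9).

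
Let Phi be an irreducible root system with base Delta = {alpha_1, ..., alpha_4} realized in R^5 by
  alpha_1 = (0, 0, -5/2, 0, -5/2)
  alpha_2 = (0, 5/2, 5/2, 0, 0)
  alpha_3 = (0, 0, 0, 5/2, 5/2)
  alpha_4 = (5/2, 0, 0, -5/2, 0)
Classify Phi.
Compute the Cartan integers a_ij = 2(alpha_i, alpha_j)/(alpha_j, alpha_j); the resulting 4x4 Cartan matrix is
[[2, -1, -1, 0], [-1, 2, 0, 0], [-1, 0, 2, -1], [0, 0, -1, 2]].
All simple roots have the same length, so the diagram is simply laced. The associated Dynkin diagram is a chain of 4 nodes with single edges (A_4), so the type is A_4 (the algebra sl(5)).

type A_4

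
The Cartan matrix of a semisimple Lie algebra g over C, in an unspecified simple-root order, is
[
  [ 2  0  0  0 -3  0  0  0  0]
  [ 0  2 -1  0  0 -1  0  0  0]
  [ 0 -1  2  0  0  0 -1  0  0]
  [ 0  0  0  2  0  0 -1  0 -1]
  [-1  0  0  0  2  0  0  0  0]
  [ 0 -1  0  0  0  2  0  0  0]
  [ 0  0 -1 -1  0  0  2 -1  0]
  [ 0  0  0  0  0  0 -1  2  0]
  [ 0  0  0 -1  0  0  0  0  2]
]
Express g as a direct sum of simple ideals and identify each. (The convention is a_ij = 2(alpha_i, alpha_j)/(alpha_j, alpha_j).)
The diagram associated to this matrix has two connected components: the simple roots {alpha_2, alpha_3, alpha_4, alpha_6, alpha_7, alpha_8, alpha_9} form a chain of 6 nodes with one extra node attached to the third node from one end (E_7), and {alpha_1, alpha_5} form two nodes joined by a triple edge (G_2). A semisimple Lie algebra decomposes uniquely as the direct sum of simple ideals, one per connected component of its Dynkin diagram, so g ≅ E_7 ⊕ G_2 (dimension 133 + 14 = 147).

E7 + G2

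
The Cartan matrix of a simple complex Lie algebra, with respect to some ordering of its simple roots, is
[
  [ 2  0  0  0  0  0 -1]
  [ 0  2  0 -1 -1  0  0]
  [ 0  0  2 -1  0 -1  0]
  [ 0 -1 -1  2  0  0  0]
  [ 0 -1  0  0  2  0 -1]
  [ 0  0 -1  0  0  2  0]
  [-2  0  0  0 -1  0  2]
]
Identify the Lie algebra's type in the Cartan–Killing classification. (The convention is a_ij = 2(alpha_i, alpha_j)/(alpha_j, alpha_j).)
The matrix has rank 7 with 2's on the diagonal. Reading the off-diagonal entries as Dynkin edges (a single edge where a_ij = a_ji = -1; a double or triple edge where a_ij * a_ji = 2 or 3), the diagram is a chain of 7 nodes with a double edge at one end; the terminal node there is the unique short simple root (B_7). One simple-root ordering that puts it in standard form is (alpha_6, alpha_3, alpha_4, alpha_2, alpha_5, alpha_7, alpha_1). So the algebra is type B_7, i.e. so(15).

B7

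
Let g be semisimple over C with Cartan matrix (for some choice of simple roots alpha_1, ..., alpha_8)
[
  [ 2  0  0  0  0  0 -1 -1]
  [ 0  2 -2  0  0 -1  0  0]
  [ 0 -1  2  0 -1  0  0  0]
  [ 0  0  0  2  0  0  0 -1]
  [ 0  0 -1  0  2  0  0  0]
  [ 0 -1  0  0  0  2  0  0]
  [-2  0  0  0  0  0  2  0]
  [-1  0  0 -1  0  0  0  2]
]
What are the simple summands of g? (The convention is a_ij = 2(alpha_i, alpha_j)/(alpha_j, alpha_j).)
C_4 ⊕ F_4

The diagram associated to this matrix has two connected components: the simple roots {alpha_1, alpha_4, alpha_7, alpha_8} form a chain of 4 nodes with a double edge at one end; the terminal node there is the unique long simple root (C_4), and {alpha_2, alpha_3, alpha_5, alpha_6} form a chain of 4 nodes with a double edge between the middle two (F_4). A semisimple Lie algebra decomposes uniquely as the direct sum of simple ideals, one per connected component of its Dynkin diagram, so g ≅ C_4 ⊕ F_4 (dimension 36 + 52 = 88).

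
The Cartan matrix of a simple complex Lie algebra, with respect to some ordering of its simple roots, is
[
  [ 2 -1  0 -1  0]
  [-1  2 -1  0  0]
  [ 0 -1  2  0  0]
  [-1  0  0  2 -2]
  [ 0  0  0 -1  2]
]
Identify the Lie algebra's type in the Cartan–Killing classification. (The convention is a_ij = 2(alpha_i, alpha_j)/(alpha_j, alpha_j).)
B_5

The matrix has rank 5 with 2's on the diagonal. Reading the off-diagonal entries as Dynkin edges (a single edge where a_ij = a_ji = -1; a double or triple edge where a_ij * a_ji = 2 or 3), the diagram is a chain of 5 nodes with a double edge at one end; the terminal node there is the unique short simple root (B_5). One simple-root ordering that puts it in standard form is (alpha_3, alpha_2, alpha_1, alpha_4, alpha_5). So the algebra is type B_5, i.e. so(11).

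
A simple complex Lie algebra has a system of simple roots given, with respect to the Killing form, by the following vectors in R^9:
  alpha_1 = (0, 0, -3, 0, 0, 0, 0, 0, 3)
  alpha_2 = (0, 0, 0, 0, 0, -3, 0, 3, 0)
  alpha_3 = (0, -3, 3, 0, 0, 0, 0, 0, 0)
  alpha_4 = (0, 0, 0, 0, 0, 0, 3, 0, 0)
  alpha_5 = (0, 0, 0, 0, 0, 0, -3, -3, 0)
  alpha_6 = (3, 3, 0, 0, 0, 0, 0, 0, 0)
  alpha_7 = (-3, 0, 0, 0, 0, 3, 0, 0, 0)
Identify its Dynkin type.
type B_7

Compute the Cartan integers a_ij = 2(alpha_i, alpha_j)/(alpha_j, alpha_j); the resulting 7x7 Cartan matrix is
[[2, 0, -1, 0, 0, 0, 0], [0, 2, 0, 0, -1, 0, -1], [-1, 0, 2, 0, 0, -1, 0], [0, 0, 0, 2, -1, 0, 0], [0, -1, 0, -2, 2, 0, 0], [0, 0, -1, 0, 0, 2, -1], [0, -1, 0, 0, 0, -1, 2]].
The roots have two lengths (squared-length ratio 2:1); the short ones are alpha_{4}. The associated Dynkin diagram is a chain of 7 nodes with a double edge at one end; the terminal node there is the unique short simple root (B_7), so the type is B_7 (the algebra so(15)).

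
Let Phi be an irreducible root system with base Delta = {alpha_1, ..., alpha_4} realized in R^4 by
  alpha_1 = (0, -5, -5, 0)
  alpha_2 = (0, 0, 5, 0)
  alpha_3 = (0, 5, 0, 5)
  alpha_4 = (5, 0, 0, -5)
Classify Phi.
Compute the Cartan integers a_ij = 2(alpha_i, alpha_j)/(alpha_j, alpha_j); the resulting 4x4 Cartan matrix is
[[2, -2, -1, 0], [-1, 2, 0, 0], [-1, 0, 2, -1], [0, 0, -1, 2]].
The roots have two lengths (squared-length ratio 2:1); the short ones are alpha_{2}. The associated Dynkin diagram is a chain of 4 nodes with a double edge at one end; the terminal node there is the unique short simple root (B_4), so the type is B_4 (the algebra so(9)).

B_4 (so(9))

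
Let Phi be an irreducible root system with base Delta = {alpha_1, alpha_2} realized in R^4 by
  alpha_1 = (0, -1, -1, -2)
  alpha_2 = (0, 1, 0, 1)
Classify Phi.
Compute the Cartan integers a_ij = 2(alpha_i, alpha_j)/(alpha_j, alpha_j); the resulting 2x2 Cartan matrix is
[[2, -3], [-1, 2]].
The roots have two lengths (squared-length ratio 3:1); the short ones are alpha_{2}. The associated Dynkin diagram is two nodes joined by a triple edge (G_2), so the type is G_2.

type G_2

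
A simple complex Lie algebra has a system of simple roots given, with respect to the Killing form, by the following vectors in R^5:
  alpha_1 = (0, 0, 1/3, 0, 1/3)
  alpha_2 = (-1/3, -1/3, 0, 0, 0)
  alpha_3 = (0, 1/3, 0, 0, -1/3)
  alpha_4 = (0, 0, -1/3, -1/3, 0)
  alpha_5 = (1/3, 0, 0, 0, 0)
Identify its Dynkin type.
type B_5

Compute the Cartan integers a_ij = 2(alpha_i, alpha_j)/(alpha_j, alpha_j); the resulting 5x5 Cartan matrix is
[[2, 0, -1, -1, 0], [0, 2, -1, 0, -2], [-1, -1, 2, 0, 0], [-1, 0, 0, 2, 0], [0, -1, 0, 0, 2]].
The roots have two lengths (squared-length ratio 2:1); the short ones are alpha_{5}. The associated Dynkin diagram is a chain of 5 nodes with a double edge at one end; the terminal node there is the unique short simple root (B_5), so the type is B_5 (the algebra so(11)).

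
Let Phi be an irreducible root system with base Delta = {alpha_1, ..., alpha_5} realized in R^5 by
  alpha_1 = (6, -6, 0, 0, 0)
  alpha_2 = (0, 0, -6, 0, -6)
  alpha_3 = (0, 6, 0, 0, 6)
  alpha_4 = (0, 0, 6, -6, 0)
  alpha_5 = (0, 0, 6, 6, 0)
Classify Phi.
Compute the Cartan integers a_ij = 2(alpha_i, alpha_j)/(alpha_j, alpha_j); the resulting 5x5 Cartan matrix is
[[2, 0, -1, 0, 0], [0, 2, -1, -1, -1], [-1, -1, 2, 0, 0], [0, -1, 0, 2, 0], [0, -1, 0, 0, 2]].
All simple roots have the same length, so the diagram is simply laced. The associated Dynkin diagram is a chain of 3 nodes with a fork of two nodes at one end (D_5), so the type is D_5 (the algebra so(10)).

D_5 (so(10))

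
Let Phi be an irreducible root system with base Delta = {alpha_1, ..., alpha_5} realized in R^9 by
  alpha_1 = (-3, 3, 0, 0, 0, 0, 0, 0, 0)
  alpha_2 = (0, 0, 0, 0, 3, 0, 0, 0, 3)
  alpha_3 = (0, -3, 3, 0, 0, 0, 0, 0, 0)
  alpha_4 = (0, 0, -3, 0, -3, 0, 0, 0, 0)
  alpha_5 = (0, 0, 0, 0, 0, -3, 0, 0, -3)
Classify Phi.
Compute the Cartan integers a_ij = 2(alpha_i, alpha_j)/(alpha_j, alpha_j); the resulting 5x5 Cartan matrix is
[[2, 0, -1, 0, 0], [0, 2, 0, -1, -1], [-1, 0, 2, -1, 0], [0, -1, -1, 2, 0], [0, -1, 0, 0, 2]].
All simple roots have the same length, so the diagram is simply laced. The associated Dynkin diagram is a chain of 5 nodes with single edges (A_5), so the type is A_5 (the algebra sl(6)).

A_5 (sl(6))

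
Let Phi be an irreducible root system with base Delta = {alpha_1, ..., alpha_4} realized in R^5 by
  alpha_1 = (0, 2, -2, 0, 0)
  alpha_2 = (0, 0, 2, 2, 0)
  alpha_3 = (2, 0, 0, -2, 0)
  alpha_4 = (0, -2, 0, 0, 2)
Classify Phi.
A_4 (sl(5))

Compute the Cartan integers a_ij = 2(alpha_i, alpha_j)/(alpha_j, alpha_j); the resulting 4x4 Cartan matrix is
[[2, -1, 0, -1], [-1, 2, -1, 0], [0, -1, 2, 0], [-1, 0, 0, 2]].
All simple roots have the same length, so the diagram is simply laced. The associated Dynkin diagram is a chain of 4 nodes with single edges (A_4), so the type is A_4 (the algebra sl(5)).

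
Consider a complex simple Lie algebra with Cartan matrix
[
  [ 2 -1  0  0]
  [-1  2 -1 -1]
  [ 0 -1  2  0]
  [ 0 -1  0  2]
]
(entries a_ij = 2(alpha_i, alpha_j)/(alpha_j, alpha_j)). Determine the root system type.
The matrix has rank 4 with 2's on the diagonal. Reading the off-diagonal entries as Dynkin edges (a single edge where a_ij = a_ji = -1; a double or triple edge where a_ij * a_ji = 2 or 3), the diagram is a chain of 2 nodes with a fork of two nodes at one end (D_4). One simple-root ordering that puts it in standard form is (alpha_3, alpha_2, alpha_1, alpha_4). So the algebra is type D_4, i.e. so(8).

D4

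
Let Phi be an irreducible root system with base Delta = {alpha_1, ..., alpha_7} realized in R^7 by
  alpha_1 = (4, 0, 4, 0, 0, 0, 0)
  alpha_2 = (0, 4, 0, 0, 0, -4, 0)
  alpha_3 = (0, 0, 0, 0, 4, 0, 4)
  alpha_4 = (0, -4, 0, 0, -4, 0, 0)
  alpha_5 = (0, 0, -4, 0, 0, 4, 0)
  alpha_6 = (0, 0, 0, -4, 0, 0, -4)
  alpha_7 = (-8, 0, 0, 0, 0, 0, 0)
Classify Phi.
C_7 (sp(14))

Compute the Cartan integers a_ij = 2(alpha_i, alpha_j)/(alpha_j, alpha_j); the resulting 7x7 Cartan matrix is
[[2, 0, 0, 0, -1, 0, -1], [0, 2, 0, -1, -1, 0, 0], [0, 0, 2, -1, 0, -1, 0], [0, -1, -1, 2, 0, 0, 0], [-1, -1, 0, 0, 2, 0, 0], [0, 0, -1, 0, 0, 2, 0], [-2, 0, 0, 0, 0, 0, 2]].
The roots have two lengths (squared-length ratio 2:1); the short ones are alpha_{1,2,3,4,5,6}. The associated Dynkin diagram is a chain of 7 nodes with a double edge at one end; the terminal node there is the unique long simple root (C_7), so the type is C_7 (the algebra sp(14)).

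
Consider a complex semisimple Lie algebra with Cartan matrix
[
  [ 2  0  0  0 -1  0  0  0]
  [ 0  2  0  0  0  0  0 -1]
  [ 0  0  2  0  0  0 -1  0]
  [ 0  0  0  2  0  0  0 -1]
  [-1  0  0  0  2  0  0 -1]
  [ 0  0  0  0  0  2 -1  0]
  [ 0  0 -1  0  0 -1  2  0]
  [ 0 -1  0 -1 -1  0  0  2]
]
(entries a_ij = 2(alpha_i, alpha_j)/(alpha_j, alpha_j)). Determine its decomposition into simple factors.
A_3 (sl(4)) + D_5 (so(10))

The diagram associated to this matrix has two connected components: the simple roots {alpha_3, alpha_6, alpha_7} form a chain of 3 nodes with single edges (A_3), and {alpha_1, alpha_2, alpha_4, alpha_5, alpha_8} form a chain of 3 nodes with a fork of two nodes at one end (D_5). A semisimple Lie algebra decomposes uniquely as the direct sum of simple ideals, one per connected component of its Dynkin diagram, so g ≅ A_3 ⊕ D_5 (dimension 15 + 45 = 60).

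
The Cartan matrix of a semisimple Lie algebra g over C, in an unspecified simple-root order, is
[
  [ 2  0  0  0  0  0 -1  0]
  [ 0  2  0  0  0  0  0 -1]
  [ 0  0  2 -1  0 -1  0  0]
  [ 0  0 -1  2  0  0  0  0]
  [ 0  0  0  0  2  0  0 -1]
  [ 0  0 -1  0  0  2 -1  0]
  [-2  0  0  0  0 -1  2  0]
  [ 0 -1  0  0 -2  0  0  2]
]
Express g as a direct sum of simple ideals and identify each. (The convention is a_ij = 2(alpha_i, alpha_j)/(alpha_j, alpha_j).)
B_3 + B_5

The diagram associated to this matrix has two connected components: the simple roots {alpha_2, alpha_5, alpha_8} form a chain of 3 nodes with a double edge at one end; the terminal node there is the unique short simple root (B_3), and {alpha_1, alpha_3, alpha_4, alpha_6, alpha_7} form a chain of 5 nodes with a double edge at one end; the terminal node there is the unique short simple root (B_5). A semisimple Lie algebra decomposes uniquely as the direct sum of simple ideals, one per connected component of its Dynkin diagram, so g ≅ B_3 ⊕ B_5 (dimension 21 + 55 = 76).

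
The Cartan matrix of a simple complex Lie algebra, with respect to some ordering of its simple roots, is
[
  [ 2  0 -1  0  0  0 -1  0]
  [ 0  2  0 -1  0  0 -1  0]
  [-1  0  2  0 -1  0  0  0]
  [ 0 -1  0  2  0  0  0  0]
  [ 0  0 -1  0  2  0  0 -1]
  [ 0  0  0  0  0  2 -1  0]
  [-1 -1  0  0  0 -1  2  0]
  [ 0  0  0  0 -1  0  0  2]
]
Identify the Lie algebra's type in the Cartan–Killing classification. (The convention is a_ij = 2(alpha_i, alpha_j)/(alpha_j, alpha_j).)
The matrix has rank 8 with 2's on the diagonal. Reading the off-diagonal entries as Dynkin edges (a single edge where a_ij = a_ji = -1; a double or triple edge where a_ij * a_ji = 2 or 3), the diagram is a chain of 7 nodes with one extra node attached to the third node from one end (E_8). One simple-root ordering that puts it in standard form is (alpha_4, alpha_6, alpha_2, alpha_7, alpha_1, alpha_3, alpha_5, alpha_8). So the algebra is type E_8.

type E_8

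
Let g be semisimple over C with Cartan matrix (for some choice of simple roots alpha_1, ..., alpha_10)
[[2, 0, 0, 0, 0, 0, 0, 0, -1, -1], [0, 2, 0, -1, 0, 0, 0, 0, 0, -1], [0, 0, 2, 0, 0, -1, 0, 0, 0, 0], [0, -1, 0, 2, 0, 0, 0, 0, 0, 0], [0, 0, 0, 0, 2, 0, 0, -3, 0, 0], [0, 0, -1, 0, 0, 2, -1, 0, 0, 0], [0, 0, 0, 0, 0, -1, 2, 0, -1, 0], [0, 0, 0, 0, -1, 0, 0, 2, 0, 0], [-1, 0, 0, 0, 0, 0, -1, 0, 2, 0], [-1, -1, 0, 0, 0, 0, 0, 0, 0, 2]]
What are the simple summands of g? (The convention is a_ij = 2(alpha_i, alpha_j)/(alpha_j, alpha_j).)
type A_8 ⊕ type G_2

The diagram associated to this matrix has two connected components: the simple roots {alpha_1, alpha_2, alpha_3, alpha_4, alpha_6, alpha_7, alpha_9, alpha_10} form a chain of 8 nodes with single edges (A_8), and {alpha_5, alpha_8} form two nodes joined by a triple edge (G_2). A semisimple Lie algebra decomposes uniquely as the direct sum of simple ideals, one per connected component of its Dynkin diagram, so g ≅ A_8 ⊕ G_2 (dimension 80 + 14 = 94).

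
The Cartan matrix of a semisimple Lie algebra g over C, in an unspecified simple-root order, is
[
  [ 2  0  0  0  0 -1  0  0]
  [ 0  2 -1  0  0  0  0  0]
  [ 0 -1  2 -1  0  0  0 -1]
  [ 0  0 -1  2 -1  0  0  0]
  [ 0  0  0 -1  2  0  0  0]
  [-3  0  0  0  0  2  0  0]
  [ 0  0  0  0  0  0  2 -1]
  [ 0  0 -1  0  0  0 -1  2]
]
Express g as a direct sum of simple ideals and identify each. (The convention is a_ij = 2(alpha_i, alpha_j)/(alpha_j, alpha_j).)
type E_6 + type G_2

The diagram associated to this matrix has two connected components: the simple roots {alpha_2, alpha_3, alpha_4, alpha_5, alpha_7, alpha_8} form a chain of 5 nodes with one extra node attached to the third node from one end (E_6), and {alpha_1, alpha_6} form two nodes joined by a triple edge (G_2). A semisimple Lie algebra decomposes uniquely as the direct sum of simple ideals, one per connected component of its Dynkin diagram, so g ≅ E_6 ⊕ G_2 (dimension 78 + 14 = 92).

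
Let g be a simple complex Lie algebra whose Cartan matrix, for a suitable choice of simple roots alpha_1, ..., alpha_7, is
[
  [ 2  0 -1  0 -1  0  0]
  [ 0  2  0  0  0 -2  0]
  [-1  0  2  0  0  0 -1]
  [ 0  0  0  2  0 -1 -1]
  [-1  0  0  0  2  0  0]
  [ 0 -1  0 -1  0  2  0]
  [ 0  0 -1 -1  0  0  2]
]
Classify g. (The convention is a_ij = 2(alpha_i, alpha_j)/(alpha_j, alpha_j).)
The matrix has rank 7 with 2's on the diagonal. Reading the off-diagonal entries as Dynkin edges (a single edge where a_ij = a_ji = -1; a double or triple edge where a_ij * a_ji = 2 or 3), the diagram is a chain of 7 nodes with a double edge at one end; the terminal node there is the unique long simple root (C_7). One simple-root ordering that puts it in standard form is (alpha_5, alpha_1, alpha_3, alpha_7, alpha_4, alpha_6, alpha_2). So the algebra is type C_7, i.e. sp(14).

C7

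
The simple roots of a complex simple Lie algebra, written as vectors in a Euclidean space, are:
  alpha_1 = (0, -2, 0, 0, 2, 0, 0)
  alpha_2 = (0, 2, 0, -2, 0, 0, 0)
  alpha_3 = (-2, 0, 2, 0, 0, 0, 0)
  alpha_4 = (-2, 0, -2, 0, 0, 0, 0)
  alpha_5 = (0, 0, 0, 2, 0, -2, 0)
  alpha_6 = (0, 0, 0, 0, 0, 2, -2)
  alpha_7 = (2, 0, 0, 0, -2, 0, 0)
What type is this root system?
Compute the Cartan integers a_ij = 2(alpha_i, alpha_j)/(alpha_j, alpha_j); the resulting 7x7 Cartan matrix is
[[2, -1, 0, 0, 0, 0, -1], [-1, 2, 0, 0, -1, 0, 0], [0, 0, 2, 0, 0, 0, -1], [0, 0, 0, 2, 0, 0, -1], [0, -1, 0, 0, 2, -1, 0], [0, 0, 0, 0, -1, 2, 0], [-1, 0, -1, -1, 0, 0, 2]].
All simple roots have the same length, so the diagram is simply laced. The associated Dynkin diagram is a chain of 5 nodes with a fork of two nodes at one end (D_7), so the type is D_7 (the algebra so(14)).

D_7 (so(14))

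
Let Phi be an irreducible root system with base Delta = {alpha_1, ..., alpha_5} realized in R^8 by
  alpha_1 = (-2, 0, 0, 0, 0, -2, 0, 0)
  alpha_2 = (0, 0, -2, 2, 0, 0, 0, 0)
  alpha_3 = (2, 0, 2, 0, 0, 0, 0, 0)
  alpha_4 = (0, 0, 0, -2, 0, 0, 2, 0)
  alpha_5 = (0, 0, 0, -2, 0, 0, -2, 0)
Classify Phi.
D_5 (so(10))

Compute the Cartan integers a_ij = 2(alpha_i, alpha_j)/(alpha_j, alpha_j); the resulting 5x5 Cartan matrix is
[[2, 0, -1, 0, 0], [0, 2, -1, -1, -1], [-1, -1, 2, 0, 0], [0, -1, 0, 2, 0], [0, -1, 0, 0, 2]].
All simple roots have the same length, so the diagram is simply laced. The associated Dynkin diagram is a chain of 3 nodes with a fork of two nodes at one end (D_5), so the type is D_5 (the algebra so(10)).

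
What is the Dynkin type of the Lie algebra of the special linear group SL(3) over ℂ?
This is sl(3), which has dimension 3^2 - 1 = 8 and rank 3 - 1 = 2 (a Cartan subalgebra is the diagonal traceless matrices). In the classification of classical Lie algebras, the special linear algebra sl(n+1) has type A_n; here n = 2, so the Dynkin diagram is a chain of 2 nodes with single edges (A_2). Hence the type is A_2.

A2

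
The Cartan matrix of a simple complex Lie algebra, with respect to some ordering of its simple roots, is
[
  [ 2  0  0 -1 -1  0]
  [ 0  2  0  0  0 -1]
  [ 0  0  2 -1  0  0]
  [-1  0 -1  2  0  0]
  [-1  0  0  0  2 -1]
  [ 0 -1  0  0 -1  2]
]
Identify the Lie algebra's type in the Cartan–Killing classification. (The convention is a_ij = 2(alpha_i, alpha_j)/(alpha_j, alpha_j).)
A6

The matrix has rank 6 with 2's on the diagonal. Reading the off-diagonal entries as Dynkin edges (a single edge where a_ij = a_ji = -1; a double or triple edge where a_ij * a_ji = 2 or 3), the diagram is a chain of 6 nodes with single edges (A_6). One simple-root ordering that puts it in standard form is (alpha_3, alpha_4, alpha_1, alpha_5, alpha_6, alpha_2). So the algebra is type A_6, i.e. sl(7).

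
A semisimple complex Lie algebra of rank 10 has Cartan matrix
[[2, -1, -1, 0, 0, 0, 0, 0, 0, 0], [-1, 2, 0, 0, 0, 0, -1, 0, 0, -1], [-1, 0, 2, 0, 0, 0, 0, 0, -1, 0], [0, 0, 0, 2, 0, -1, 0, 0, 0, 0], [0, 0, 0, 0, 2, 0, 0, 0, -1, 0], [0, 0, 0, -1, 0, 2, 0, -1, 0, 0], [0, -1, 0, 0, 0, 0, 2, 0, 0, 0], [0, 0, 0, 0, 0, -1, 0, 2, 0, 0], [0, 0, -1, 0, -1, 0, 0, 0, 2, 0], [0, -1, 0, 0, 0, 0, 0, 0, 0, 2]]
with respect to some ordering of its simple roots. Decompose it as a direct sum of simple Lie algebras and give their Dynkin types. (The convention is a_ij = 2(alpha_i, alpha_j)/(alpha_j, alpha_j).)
type A_3 ⊕ type D_7

The diagram associated to this matrix has two connected components: the simple roots {alpha_4, alpha_6, alpha_8} form a chain of 3 nodes with single edges (A_3), and {alpha_1, alpha_2, alpha_3, alpha_5, alpha_7, alpha_9, alpha_10} form a chain of 5 nodes with a fork of two nodes at one end (D_7). A semisimple Lie algebra decomposes uniquely as the direct sum of simple ideals, one per connected component of its Dynkin diagram, so g ≅ A_3 ⊕ D_7 (dimension 15 + 91 = 106).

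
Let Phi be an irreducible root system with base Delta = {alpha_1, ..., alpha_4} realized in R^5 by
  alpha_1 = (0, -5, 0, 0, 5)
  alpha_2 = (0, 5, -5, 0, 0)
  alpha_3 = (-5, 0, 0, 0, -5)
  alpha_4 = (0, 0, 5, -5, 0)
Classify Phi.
Compute the Cartan integers a_ij = 2(alpha_i, alpha_j)/(alpha_j, alpha_j); the resulting 4x4 Cartan matrix is
[[2, -1, -1, 0], [-1, 2, 0, -1], [-1, 0, 2, 0], [0, -1, 0, 2]].
All simple roots have the same length, so the diagram is simply laced. The associated Dynkin diagram is a chain of 4 nodes with single edges (A_4), so the type is A_4 (the algebra sl(5)).

A_4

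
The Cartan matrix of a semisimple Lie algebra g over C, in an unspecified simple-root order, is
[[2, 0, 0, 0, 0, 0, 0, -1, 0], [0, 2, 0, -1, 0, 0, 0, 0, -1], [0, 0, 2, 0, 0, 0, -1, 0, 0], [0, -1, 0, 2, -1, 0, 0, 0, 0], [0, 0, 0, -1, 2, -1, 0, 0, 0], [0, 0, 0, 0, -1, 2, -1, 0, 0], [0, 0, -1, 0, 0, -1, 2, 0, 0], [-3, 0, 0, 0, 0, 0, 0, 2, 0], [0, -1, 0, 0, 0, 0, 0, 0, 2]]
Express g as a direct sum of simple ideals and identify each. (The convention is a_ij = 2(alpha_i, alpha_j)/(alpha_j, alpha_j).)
The diagram associated to this matrix has two connected components: the simple roots {alpha_2, alpha_3, alpha_4, alpha_5, alpha_6, alpha_7, alpha_9} form a chain of 7 nodes with single edges (A_7), and {alpha_1, alpha_8} form two nodes joined by a triple edge (G_2). A semisimple Lie algebra decomposes uniquely as the direct sum of simple ideals, one per connected component of its Dynkin diagram, so g ≅ A_7 ⊕ G_2 (dimension 63 + 14 = 77).

type A_7 + type G_2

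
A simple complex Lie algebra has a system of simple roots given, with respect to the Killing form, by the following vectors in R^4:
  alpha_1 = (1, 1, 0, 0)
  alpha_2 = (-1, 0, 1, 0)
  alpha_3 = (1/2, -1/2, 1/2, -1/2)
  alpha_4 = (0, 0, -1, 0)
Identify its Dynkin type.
type F_4

Compute the Cartan integers a_ij = 2(alpha_i, alpha_j)/(alpha_j, alpha_j); the resulting 4x4 Cartan matrix is
[[2, -1, 0, 0], [-1, 2, 0, -2], [0, 0, 2, -1], [0, -1, -1, 2]].
The roots have two lengths (squared-length ratio 2:1); the short ones are alpha_{3,4}. The associated Dynkin diagram is a chain of 4 nodes with a double edge between the middle two (F_4), so the type is F_4.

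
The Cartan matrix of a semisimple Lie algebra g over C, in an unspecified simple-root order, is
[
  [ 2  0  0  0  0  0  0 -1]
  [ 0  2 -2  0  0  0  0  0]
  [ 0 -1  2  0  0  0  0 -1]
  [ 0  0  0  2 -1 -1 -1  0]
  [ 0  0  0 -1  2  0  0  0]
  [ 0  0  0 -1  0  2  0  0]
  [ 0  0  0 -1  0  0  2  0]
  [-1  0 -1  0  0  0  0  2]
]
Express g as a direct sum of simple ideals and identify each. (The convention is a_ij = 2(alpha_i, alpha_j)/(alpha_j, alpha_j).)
The diagram associated to this matrix has two connected components: the simple roots {alpha_1, alpha_2, alpha_3, alpha_8} form a chain of 4 nodes with a double edge at one end; the terminal node there is the unique long simple root (C_4), and {alpha_4, alpha_5, alpha_6, alpha_7} form a chain of 2 nodes with a fork of two nodes at one end (D_4). A semisimple Lie algebra decomposes uniquely as the direct sum of simple ideals, one per connected component of its Dynkin diagram, so g ≅ C_4 ⊕ D_4 (dimension 36 + 28 = 64).

C4 + D4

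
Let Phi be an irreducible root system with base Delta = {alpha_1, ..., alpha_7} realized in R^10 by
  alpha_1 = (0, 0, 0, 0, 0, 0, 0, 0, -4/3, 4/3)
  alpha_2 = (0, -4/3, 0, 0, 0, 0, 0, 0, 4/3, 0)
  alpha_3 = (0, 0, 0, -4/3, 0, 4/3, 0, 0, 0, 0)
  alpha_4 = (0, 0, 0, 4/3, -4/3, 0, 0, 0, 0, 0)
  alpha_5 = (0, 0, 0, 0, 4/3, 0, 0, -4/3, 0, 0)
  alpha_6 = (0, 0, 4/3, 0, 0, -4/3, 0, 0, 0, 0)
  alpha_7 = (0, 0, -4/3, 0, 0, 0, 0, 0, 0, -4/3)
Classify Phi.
Compute the Cartan integers a_ij = 2(alpha_i, alpha_j)/(alpha_j, alpha_j); the resulting 7x7 Cartan matrix is
[[2, -1, 0, 0, 0, 0, -1], [-1, 2, 0, 0, 0, 0, 0], [0, 0, 2, -1, 0, -1, 0], [0, 0, -1, 2, -1, 0, 0], [0, 0, 0, -1, 2, 0, 0], [0, 0, -1, 0, 0, 2, -1], [-1, 0, 0, 0, 0, -1, 2]].
All simple roots have the same length, so the diagram is simply laced. The associated Dynkin diagram is a chain of 7 nodes with single edges (A_7), so the type is A_7 (the algebra sl(8)).

A_7 (sl(8))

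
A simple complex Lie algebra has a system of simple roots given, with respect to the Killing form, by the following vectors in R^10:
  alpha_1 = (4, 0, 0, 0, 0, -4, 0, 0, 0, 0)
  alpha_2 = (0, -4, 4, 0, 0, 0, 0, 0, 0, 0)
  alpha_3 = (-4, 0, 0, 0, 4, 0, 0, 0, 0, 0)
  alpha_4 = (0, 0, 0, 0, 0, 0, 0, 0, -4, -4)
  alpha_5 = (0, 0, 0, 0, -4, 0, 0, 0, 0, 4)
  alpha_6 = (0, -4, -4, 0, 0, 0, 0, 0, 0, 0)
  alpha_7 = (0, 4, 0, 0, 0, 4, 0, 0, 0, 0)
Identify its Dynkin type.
Compute the Cartan integers a_ij = 2(alpha_i, alpha_j)/(alpha_j, alpha_j); the resulting 7x7 Cartan matrix is
[[2, 0, -1, 0, 0, 0, -1], [0, 2, 0, 0, 0, 0, -1], [-1, 0, 2, 0, -1, 0, 0], [0, 0, 0, 2, -1, 0, 0], [0, 0, -1, -1, 2, 0, 0], [0, 0, 0, 0, 0, 2, -1], [-1, -1, 0, 0, 0, -1, 2]].
All simple roots have the same length, so the diagram is simply laced. The associated Dynkin diagram is a chain of 5 nodes with a fork of two nodes at one end (D_7), so the type is D_7 (the algebra so(14)).

D_7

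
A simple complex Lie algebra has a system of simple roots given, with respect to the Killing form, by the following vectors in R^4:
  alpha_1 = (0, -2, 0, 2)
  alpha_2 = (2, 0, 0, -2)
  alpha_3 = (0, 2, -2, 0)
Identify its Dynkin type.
Compute the Cartan integers a_ij = 2(alpha_i, alpha_j)/(alpha_j, alpha_j); the resulting 3x3 Cartan matrix is
[[2, -1, -1], [-1, 2, 0], [-1, 0, 2]].
All simple roots have the same length, so the diagram is simply laced. The associated Dynkin diagram is a chain of 3 nodes with single edges (A_3), so the type is A_3 (the algebra sl(4)).

A3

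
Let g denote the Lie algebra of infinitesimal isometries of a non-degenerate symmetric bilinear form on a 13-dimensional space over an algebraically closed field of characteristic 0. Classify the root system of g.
This is so(13) with 13 odd, which has dimension 13(13-1)/2 = 78 and rank (13-1)/2 = 6. In the classification of classical Lie algebras, the orthogonal algebra so(2n+1) in an odd number of variables has type B_n; here n = 6, so the Dynkin diagram is a chain of 6 nodes with a double edge at one end; the terminal node there is the unique short simple root (B_6). Hence the type is B_6.

B6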